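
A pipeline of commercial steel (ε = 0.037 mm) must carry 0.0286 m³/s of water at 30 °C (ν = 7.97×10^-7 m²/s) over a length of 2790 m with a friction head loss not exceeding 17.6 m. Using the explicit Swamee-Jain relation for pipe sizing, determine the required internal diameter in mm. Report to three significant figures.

D ≈ 180 mm

Swamee-Jain (Type III): D = 0.66·[ε^1.25·(LQ²/(gh_f))^4.75 + ν·Q^9.4·(L/(gh_f))^5.2]^0.04
LQ²/(gh_f) = 0.01322; L/(gh_f) = 16.16
Term 1 = ε^1.25·(…)^4.75 = 3.43×10^-15; Term 2 = ν·Q^9.4·(…)^5.2 = 4.73×10^-15
D = 0.66·(3.43×10^-15 + 4.73×10^-15)^0.04 = 0.1803 m = 180 mm
Check: V = 1.12 m/s, Re = 2.53×10^5, f = 0.01667, h_f = 16.5 m ≈ 17.6 m ✓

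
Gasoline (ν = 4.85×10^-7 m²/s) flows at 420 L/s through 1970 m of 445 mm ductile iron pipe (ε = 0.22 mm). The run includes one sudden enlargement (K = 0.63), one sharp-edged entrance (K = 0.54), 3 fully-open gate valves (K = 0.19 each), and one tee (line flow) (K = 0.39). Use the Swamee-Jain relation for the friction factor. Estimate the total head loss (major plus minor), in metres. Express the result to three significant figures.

V = 4Q/(πD²) = 2.700 m/s; V²/2g = 0.3717 m
Re = 2.48×10^6, ε/D = 4.94×10^-4 → f = 0.01693 (Swamee-Jain)
Major: h_f = f(L/D)·V²/2g = 0.01693·4427·0.3717 = 27.86 m
Minor: ΣK = 2.13; h_m = ΣK·V²/2g = 0.7917 m
Total H_L = 27.86 + 0.7917 = 28.65 m

H_L ≈ 28.7 m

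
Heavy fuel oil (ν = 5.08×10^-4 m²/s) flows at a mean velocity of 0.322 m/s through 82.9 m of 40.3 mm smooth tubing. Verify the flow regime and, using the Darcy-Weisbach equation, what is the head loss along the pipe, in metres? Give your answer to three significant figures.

Re = VD/ν = 0.322·0.04030/5.08×10^-4 = 25.5 → laminar (Re < 2300)
f = 64/Re = 2.505
h_f = f(L/D)V²/(2g) = 2.505·(82.9/0.04030)·0.322²/(2·9.81) = 27.24 m

h_f ≈ 27.2 m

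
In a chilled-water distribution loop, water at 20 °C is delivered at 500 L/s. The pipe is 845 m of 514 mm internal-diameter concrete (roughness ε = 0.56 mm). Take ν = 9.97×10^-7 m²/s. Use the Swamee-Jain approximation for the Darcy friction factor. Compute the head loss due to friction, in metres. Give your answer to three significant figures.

V = 4Q/(πD²) = 4·0.500/(π·0.514²) = 2.410 m/s
Re = VD/ν = 2.410·0.514/9.97×10^-7 = 1.24×10^6 → turbulent
ε/D = 0.56/514 = 0.00109
Swamee-Jain: f = 0.02036
h_f = f(L/D)V²/(2g) = 0.02036·(845/0.514)·2.410²/(2·9.81) = 9.906 m

h_f ≈ 9.91 m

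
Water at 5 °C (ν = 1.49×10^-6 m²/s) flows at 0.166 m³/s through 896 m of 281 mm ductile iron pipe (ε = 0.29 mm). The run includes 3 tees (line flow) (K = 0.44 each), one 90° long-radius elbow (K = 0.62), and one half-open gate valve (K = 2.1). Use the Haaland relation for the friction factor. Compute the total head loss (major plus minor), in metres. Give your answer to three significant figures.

V = 4Q/(πD²) = 2.677 m/s; V²/2g = 0.3652 m
Re = 5.05×10^5, ε/D = 0.00103 → f = 0.02033 (Haaland)
Major: h_f = f(L/D)·V²/2g = 0.02033·3189·0.3652 = 23.68 m
Minor: ΣK = 4.04; h_m = ΣK·V²/2g = 1.475 m
Total H_L = 23.68 + 1.475 = 25.15 m

H_L ≈ 25.2 m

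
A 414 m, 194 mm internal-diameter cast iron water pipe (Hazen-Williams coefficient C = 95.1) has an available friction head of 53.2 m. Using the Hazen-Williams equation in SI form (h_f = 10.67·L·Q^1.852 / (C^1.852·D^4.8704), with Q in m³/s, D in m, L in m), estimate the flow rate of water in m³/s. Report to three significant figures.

Q ≈ 0.117 m³/s

Rearranging: Q = [h_f·C^1.852·D^4.8704 / (10.67·L)]^(1/1.852)
Q = [53.2·95.1^1.852·0.194^4.8704 / (10.67·414)]^0.540 = 0.1172 m³/s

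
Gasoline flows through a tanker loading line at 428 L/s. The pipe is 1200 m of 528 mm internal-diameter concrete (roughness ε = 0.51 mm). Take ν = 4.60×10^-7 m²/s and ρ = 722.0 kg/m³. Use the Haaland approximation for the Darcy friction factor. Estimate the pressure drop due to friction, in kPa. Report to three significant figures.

V = 4Q/(πD²) = 4·0.428/(π·0.528²) = 1.955 m/s
Re = VD/ν = 1.955·0.528/4.60×10^-7 = 2.24×10^6 → turbulent
ε/D = 0.51/528 = 9.66×10^-4
Haaland: f = 0.01963
h_f = f(L/D)V²/(2g) = 0.01963·(1200/0.528)·1.955²/(2·9.81) = 8.690 m
Δp = ρg·h_f = 722.0·9.81·8.690 = 61.55 kPa

Δp ≈ 61.5 kPa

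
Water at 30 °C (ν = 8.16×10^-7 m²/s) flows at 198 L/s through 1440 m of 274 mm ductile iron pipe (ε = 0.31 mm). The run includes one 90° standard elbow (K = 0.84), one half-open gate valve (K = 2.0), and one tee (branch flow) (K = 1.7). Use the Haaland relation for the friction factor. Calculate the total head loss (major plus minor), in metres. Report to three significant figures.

V = 4Q/(πD²) = 3.358 m/s; V²/2g = 0.5747 m
Re = 1.13×10^6, ε/D = 0.00113 → f = 0.02050 (Haaland)
Major: h_f = f(L/D)·V²/2g = 0.02050·5255·0.5747 = 61.91 m
Minor: ΣK = 4.54; h_m = ΣK·V²/2g = 2.609 m
Total H_L = 61.91 + 2.609 = 64.52 m

H_L ≈ 64.5 m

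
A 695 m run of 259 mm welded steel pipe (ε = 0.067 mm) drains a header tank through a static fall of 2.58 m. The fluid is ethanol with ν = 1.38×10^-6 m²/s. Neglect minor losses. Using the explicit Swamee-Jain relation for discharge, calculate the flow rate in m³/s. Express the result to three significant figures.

Swamee-Jain (Type II): Q = -0.965·√(gD⁵h_f/L)·ln[ε/(3.7D) + √(3.17ν²L/(gD³h_f))]
√(gD⁵h_f/L) = √(9.81·0.259⁵·2.58/695) = 0.006515
ε/(3.7D) = 6.99×10^-5; √(3.17ν²L/(gD³h_f)) = 9.77×10^-5
Q = -0.965·0.006515·ln(1.676×10^-4) = 0.05466 m³/s
Check: V = 1.04 m/s, Re = 1.95×10^5, f = 0.01758, h_f = 2.59 m ≈ 2.58 m ✓

Q ≈ 0.0547 m³/s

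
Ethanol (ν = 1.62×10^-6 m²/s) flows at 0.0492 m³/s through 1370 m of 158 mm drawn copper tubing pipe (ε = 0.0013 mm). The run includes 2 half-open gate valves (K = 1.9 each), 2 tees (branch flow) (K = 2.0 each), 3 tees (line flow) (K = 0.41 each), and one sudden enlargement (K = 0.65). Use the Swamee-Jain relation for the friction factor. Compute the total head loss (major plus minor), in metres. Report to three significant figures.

V = 4Q/(πD²) = 2.509 m/s; V²/2g = 0.3209 m
Re = 2.45×10^5, ε/D = 8.23×10^-6 → f = 0.01502 (Swamee-Jain)
Major: h_f = f(L/D)·V²/2g = 0.01502·8671·0.3209 = 41.81 m
Minor: ΣK = 9.68; h_m = ΣK·V²/2g = 3.107 m
Total H_L = 41.81 + 3.107 = 44.92 m

H_L ≈ 44.9 m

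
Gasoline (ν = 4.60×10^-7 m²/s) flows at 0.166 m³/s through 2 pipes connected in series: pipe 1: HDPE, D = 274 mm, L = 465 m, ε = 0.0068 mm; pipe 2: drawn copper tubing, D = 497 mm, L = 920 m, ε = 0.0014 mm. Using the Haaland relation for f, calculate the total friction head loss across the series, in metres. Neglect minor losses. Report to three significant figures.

Pipe 1: V = 2.815 m/s, Re = 1.68×10^6, ε/D = 2.48×10^-5, f = 0.01129, h_1 = f(L/D)V²/2g = 7.743 m
Pipe 2: V = 0.8557 m/s, Re = 9.24×10^5, ε/D = 2.82×10^-6, f = 0.01178, h_2 = f(L/D)V²/2g = 0.8140 m
Series → Q common, losses add: H = Σh = 8.557 m

H ≈ 8.56 m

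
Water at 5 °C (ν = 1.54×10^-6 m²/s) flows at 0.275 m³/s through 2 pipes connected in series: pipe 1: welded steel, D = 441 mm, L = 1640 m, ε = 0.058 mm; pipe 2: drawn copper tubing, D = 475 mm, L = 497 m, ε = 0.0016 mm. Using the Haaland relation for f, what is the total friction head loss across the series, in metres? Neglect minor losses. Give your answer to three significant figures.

Pipe 1: V = 1.800 m/s, Re = 5.16×10^5, ε/D = 1.32×10^-4, f = 0.01456, h_1 = f(L/D)V²/2g = 8.947 m
Pipe 2: V = 1.552 m/s, Re = 4.79×10^5, ε/D = 3.37×10^-6, f = 0.01320, h_2 = f(L/D)V²/2g = 1.695 m
Series → Q common, losses add: H = Σh = 10.64 m

H ≈ 10.6 m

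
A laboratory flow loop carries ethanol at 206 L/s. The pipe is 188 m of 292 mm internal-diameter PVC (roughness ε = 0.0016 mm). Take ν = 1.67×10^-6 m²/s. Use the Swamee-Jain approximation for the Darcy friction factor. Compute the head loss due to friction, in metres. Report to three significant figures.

h_f ≈ 4.04 m

V = 4Q/(πD²) = 4·0.206/(π·0.292²) = 3.076 m/s
Re = VD/ν = 3.076·0.292/1.67×10^-6 = 5.38×10^5 → turbulent
ε/D = 0.0016/292 = 5.48×10^-6
Swamee-Jain: f = 0.01301
h_f = f(L/D)V²/(2g) = 0.01301·(188/0.292)·3.076²/(2·9.81) = 4.041 m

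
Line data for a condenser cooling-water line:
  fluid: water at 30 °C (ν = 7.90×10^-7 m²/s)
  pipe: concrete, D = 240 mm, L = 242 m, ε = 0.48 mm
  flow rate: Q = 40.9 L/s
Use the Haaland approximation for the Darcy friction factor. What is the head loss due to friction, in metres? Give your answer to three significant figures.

h_f ≈ 1.01 m

V = 4Q/(πD²) = 4·0.0409/(π·0.240²) = 0.9041 m/s
Re = VD/ν = 0.9041·0.240/7.90×10^-7 = 2.75×10^5 → turbulent
ε/D = 0.48/240 = 0.00200
Haaland: f = 0.02405
h_f = f(L/D)V²/(2g) = 0.02405·(242/0.240)·0.9041²/(2·9.81) = 1.010 m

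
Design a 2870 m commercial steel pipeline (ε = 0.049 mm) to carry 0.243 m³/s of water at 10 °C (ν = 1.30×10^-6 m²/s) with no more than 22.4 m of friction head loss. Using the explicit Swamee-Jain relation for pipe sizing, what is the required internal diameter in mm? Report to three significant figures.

D ≈ 394 mm

Swamee-Jain (Type III): D = 0.66·[ε^1.25·(LQ²/(gh_f))^4.75 + ν·Q^9.4·(L/(gh_f))^5.2]^0.04
LQ²/(gh_f) = 0.7712; L/(gh_f) = 13.06
Term 1 = ε^1.25·(…)^4.75 = 1.19×10^-6; Term 2 = ν·Q^9.4·(…)^5.2 = 1.39×10^-6
D = 0.66·(1.19×10^-6 + 1.39×10^-6)^0.04 = 0.3945 m = 394 mm
Check: V = 1.99 m/s, Re = 6.03×10^5, f = 0.01446, h_f = 21.2 m ≈ 22.4 m ✓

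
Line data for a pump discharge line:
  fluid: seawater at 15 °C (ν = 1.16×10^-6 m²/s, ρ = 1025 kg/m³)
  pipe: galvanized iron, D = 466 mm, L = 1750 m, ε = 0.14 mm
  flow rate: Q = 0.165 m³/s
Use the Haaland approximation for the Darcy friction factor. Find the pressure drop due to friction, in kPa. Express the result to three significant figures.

V = 4Q/(πD²) = 4·0.165/(π·0.466²) = 0.9674 m/s
Re = VD/ν = 0.9674·0.466/1.16×10^-6 = 3.89×10^5 → turbulent
ε/D = 0.14/466 = 3.00×10^-4
Haaland: f = 0.01645
h_f = f(L/D)V²/(2g) = 0.01645·(1750/0.466)·0.9674²/(2·9.81) = 2.946 m
Δp = ρg·h_f = 1025·9.81·2.946 = 29.63 kPa

Δp ≈ 29.6 kPa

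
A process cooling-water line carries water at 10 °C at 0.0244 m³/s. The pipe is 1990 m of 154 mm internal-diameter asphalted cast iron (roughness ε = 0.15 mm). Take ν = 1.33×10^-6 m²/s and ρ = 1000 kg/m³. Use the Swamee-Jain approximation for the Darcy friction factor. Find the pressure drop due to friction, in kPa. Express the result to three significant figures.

V = 4Q/(πD²) = 4·0.0244/(π·0.154²) = 1.310 m/s
Re = VD/ν = 1.310·0.154/1.33×10^-6 = 1.52×10^5 → turbulent
ε/D = 0.15/154 = 9.74×10^-4
Swamee-Jain: f = 0.02149
h_f = f(L/D)V²/(2g) = 0.02149·(1990/0.154)·1.310²/(2·9.81) = 24.28 m
Δp = ρg·h_f = 1000·9.81·24.28 = 238.2 kPa

Δp ≈ 238 kPa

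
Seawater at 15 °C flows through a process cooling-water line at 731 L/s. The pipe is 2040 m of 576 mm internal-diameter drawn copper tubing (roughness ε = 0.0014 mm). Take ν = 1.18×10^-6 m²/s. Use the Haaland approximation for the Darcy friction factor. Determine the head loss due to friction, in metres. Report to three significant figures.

h_f ≈ 15.7 m

V = 4Q/(πD²) = 4·0.731/(π·0.576²) = 2.805 m/s
Re = VD/ν = 2.805·0.576/1.18×10^-6 = 1.37×10^6 → turbulent
ε/D = 0.0014/576 = 2.43×10^-6
Haaland: f = 0.01105
h_f = f(L/D)V²/(2g) = 0.01105·(2040/0.576)·2.805²/(2·9.81) = 15.69 m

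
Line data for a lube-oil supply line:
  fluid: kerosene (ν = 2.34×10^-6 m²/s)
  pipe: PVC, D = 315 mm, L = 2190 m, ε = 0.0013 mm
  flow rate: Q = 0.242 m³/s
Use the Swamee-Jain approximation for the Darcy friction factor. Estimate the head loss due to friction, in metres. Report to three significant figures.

V = 4Q/(πD²) = 4·0.242/(π·0.315²) = 3.105 m/s
Re = VD/ν = 3.105·0.315/2.34×10^-6 = 4.18×10^5 → turbulent
ε/D = 0.0013/315 = 4.13×10^-6
Swamee-Jain: f = 0.01358
h_f = f(L/D)V²/(2g) = 0.01358·(2190/0.315)·3.105²/(2·9.81) = 46.40 m

h_f ≈ 46.4 m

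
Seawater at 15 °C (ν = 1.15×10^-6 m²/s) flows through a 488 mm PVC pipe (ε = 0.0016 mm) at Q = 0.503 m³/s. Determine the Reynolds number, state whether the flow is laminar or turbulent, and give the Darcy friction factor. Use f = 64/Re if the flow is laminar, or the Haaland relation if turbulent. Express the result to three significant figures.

Re ≈ 1.14×10^6; turbulent; f ≈ 0.0114

V = 4Q/(πD²) = 2.689 m/s
Re = VD/ν = 2.689·0.488/1.15×10^-6 = 1.14×10^6
Re > 4000 → turbulent; ε/D = 3.28×10^-6
Haaland: f = 0.01139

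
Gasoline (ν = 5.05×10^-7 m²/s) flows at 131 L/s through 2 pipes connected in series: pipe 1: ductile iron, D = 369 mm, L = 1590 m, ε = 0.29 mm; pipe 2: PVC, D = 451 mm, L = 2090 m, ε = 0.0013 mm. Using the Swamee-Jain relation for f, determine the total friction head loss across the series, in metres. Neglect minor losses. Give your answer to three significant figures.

Pipe 1: V = 1.225 m/s, Re = 8.95×10^5, ε/D = 7.86×10^-4, f = 0.01903, h_1 = f(L/D)V²/2g = 6.273 m
Pipe 2: V = 0.8200 m/s, Re = 7.32×10^5, ε/D = 2.88×10^-6, f = 0.01230, h_2 = f(L/D)V²/2g = 1.954 m
Series → Q common, losses add: H = Σh = 8.227 m

H ≈ 8.23 m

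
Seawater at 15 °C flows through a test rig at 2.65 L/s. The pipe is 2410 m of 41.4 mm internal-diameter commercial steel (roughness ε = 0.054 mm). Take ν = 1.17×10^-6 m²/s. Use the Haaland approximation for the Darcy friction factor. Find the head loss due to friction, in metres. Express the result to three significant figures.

h_f ≈ 272 m

V = 4Q/(πD²) = 4·0.00265/(π·0.0414²) = 1.969 m/s
Re = VD/ν = 1.969·0.0414/1.17×10^-6 = 6.97×10^4 → turbulent
ε/D = 0.054/41.4 = 0.00130
Haaland: f = 0.02370
h_f = f(L/D)V²/(2g) = 0.02370·(2410/0.0414)·1.969²/(2·9.81) = 272.5 m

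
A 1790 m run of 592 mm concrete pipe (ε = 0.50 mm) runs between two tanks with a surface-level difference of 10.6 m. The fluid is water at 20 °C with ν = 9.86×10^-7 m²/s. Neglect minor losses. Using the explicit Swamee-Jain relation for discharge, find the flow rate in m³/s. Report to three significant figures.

Q ≈ 0.522 m³/s

Swamee-Jain (Type II): Q = -0.965·√(gD⁵h_f/L)·ln[ε/(3.7D) + √(3.17ν²L/(gD³h_f))]
√(gD⁵h_f/L) = √(9.81·0.592⁵·10.6/1790) = 0.06499
ε/(3.7D) = 2.28×10^-4; √(3.17ν²L/(gD³h_f)) = 1.60×10^-5
Q = -0.965·0.06499·ln(2.443×10^-4) = 0.5216 m³/s
Check: V = 1.90 m/s, Re = 1.14×10^6, f = 0.01924, h_f = 10.7 m ≈ 10.6 m ✓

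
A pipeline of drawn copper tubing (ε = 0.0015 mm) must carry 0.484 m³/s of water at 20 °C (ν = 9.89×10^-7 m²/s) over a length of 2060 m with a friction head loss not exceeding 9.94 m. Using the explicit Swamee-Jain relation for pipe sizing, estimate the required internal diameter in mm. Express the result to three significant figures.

D ≈ 545 mm

Swamee-Jain (Type III): D = 0.66·[ε^1.25·(LQ²/(gh_f))^4.75 + ν·Q^9.4·(L/(gh_f))^5.2]^0.04
LQ²/(gh_f) = 4.949; L/(gh_f) = 21.13
Term 1 = ε^1.25·(…)^4.75 = 1.04×10^-4; Term 2 = ν·Q^9.4·(…)^5.2 = 0.00835
D = 0.66·(1.04×10^-4 + 0.00835)^0.04 = 0.5453 m = 545 mm
Check: V = 2.07 m/s, Re = 1.14×10^6, f = 0.01143, h_f = 9.45 m ≈ 9.94 m ✓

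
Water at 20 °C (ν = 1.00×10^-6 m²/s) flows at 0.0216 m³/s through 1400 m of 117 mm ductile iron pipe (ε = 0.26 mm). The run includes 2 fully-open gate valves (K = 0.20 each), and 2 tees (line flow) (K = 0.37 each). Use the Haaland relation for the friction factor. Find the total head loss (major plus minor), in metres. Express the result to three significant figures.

H_L ≈ 61.2 m

V = 4Q/(πD²) = 2.009 m/s; V²/2g = 0.2057 m
Re = 2.35×10^5, ε/D = 0.00222 → f = 0.02477 (Haaland)
Major: h_f = f(L/D)·V²/2g = 0.02477·11966·0.2057 = 60.96 m
Minor: ΣK = 1.14; h_m = ΣK·V²/2g = 0.2345 m
Total H_L = 60.96 + 0.2345 = 61.20 m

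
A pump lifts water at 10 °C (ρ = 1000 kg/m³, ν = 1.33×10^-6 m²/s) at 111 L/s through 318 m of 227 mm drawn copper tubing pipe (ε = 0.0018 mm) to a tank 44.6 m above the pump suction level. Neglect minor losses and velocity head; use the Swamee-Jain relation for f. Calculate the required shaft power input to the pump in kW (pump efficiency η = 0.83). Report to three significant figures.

V = 4Q/(πD²) = 2.743 m/s; Re = 4.68×10^5; ε/D = 7.93×10^-6; f = 0.01337
h_f = f(L/D)V²/2g = 7.181 m
Total head H = z + h_f = 44.6 + 7.181 = 51.78 m
P_hyd = ρgQH = 1000·9.81·0.111·51.78 = 56.38 kW
P_shaft = P_hyd/η = 56.38/0.83 = 67.93 kW

P_shaft ≈ 67.9 kW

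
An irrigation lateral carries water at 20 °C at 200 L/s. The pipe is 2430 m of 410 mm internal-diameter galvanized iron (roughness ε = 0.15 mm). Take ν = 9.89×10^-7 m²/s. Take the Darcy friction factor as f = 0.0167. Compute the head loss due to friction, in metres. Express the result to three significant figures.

h_f ≈ 11.6 m

V = 4Q/(πD²) = 4·0.200/(π·0.410²) = 1.515 m/s
h_f = f(L/D)V²/(2g) = 0.01670·(2430/0.410)·1.515²/(2·9.81) = 11.58 m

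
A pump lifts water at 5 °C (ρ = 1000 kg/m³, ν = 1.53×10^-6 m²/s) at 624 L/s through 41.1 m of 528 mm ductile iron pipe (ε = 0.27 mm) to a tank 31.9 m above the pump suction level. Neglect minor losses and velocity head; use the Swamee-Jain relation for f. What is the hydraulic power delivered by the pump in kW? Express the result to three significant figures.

P_hyd ≈ 199 kW

V = 4Q/(πD²) = 2.850 m/s; Re = 9.83×10^5; ε/D = 5.11×10^-4; f = 0.01739
h_f = f(L/D)V²/2g = 0.5602 m
Total head H = z + h_f = 31.9 + 0.5602 = 32.46 m
P_hyd = ρgQH = 1000·9.81·0.624·32.46 = 198.7 kW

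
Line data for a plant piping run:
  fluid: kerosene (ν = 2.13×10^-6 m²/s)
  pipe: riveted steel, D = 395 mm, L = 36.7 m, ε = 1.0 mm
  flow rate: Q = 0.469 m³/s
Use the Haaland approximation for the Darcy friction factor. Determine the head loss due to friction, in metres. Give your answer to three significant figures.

h_f ≈ 1.75 m

V = 4Q/(πD²) = 4·0.469/(π·0.395²) = 3.827 m/s
Re = VD/ν = 3.827·0.395/2.13×10^-6 = 7.10×10^5 → turbulent
ε/D = 1.0/395 = 0.00253
Haaland: f = 0.02520
h_f = f(L/D)V²/(2g) = 0.02520·(36.7/0.395)·3.827²/(2·9.81) = 1.748 m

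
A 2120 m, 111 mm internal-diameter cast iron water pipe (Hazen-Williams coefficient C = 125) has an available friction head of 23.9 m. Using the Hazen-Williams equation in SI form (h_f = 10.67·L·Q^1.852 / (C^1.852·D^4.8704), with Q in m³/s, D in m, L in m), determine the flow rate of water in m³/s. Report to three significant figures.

Q ≈ 0.00954 m³/s

Rearranging: Q = [h_f·C^1.852·D^4.8704 / (10.67·L)]^(1/1.852)
Q = [23.9·125^1.852·0.111^4.8704 / (10.67·2120)]^0.540 = 0.009535 m³/s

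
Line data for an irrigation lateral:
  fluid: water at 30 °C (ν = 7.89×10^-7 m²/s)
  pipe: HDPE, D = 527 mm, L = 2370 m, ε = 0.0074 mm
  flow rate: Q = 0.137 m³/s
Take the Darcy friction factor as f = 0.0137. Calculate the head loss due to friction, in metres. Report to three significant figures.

V = 4Q/(πD²) = 4·0.137/(π·0.527²) = 0.6281 m/s
h_f = f(L/D)V²/(2g) = 0.01370·(2370/0.527)·0.6281²/(2·9.81) = 1.239 m

h_f ≈ 1.24 m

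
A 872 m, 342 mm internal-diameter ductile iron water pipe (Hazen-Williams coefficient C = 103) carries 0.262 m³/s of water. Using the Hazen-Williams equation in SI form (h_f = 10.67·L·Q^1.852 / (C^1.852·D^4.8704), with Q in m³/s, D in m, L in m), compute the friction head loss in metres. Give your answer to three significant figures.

h_f ≈ 27.1 m

h_f = 10.67·872·0.262^1.852 / (103^1.852·0.342^4.8704) = 27.11 m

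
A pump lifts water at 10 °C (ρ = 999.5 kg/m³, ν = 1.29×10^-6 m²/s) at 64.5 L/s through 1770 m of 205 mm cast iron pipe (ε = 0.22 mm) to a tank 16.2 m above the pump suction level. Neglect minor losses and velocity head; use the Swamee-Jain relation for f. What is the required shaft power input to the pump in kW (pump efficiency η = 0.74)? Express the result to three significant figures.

P_shaft ≈ 44.0 kW

V = 4Q/(πD²) = 1.954 m/s; Re = 3.11×10^5; ε/D = 0.00107; f = 0.02101
h_f = f(L/D)V²/2g = 35.32 m
Total head H = z + h_f = 16.2 + 35.32 = 51.52 m
P_hyd = ρgQH = 999.5·9.81·0.0645·51.52 = 32.58 kW
P_shaft = P_hyd/η = 32.58/0.74 = 44.03 kW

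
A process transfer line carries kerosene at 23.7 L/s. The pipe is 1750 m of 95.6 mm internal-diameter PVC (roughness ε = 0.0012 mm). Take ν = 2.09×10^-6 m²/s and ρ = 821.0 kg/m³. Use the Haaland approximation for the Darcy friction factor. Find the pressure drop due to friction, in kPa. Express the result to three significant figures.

Δp ≈ 1350 kPa

V = 4Q/(πD²) = 4·0.0237/(π·0.0956²) = 3.302 m/s
Re = VD/ν = 3.302·0.0956/2.09×10^-6 = 1.51×10^5 → turbulent
ε/D = 0.0012/95.6 = 1.26×10^-5
Haaland: f = 0.01645
h_f = f(L/D)V²/(2g) = 0.01645·(1750/0.0956)·3.302²/(2·9.81) = 167.3 m
Δp = ρg·h_f = 821.0·9.81·167.3 = 1347 kPa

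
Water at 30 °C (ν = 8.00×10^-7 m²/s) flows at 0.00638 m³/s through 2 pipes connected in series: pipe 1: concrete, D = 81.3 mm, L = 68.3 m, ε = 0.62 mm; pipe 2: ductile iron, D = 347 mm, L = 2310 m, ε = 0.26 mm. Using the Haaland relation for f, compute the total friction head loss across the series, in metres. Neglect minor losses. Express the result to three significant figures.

Pipe 1: V = 1.229 m/s, Re = 1.25×10^5, ε/D = 0.00763, f = 0.03525, h_1 = f(L/D)V²/2g = 2.280 m
Pipe 2: V = 0.06746 m/s, Re = 2.93×10^4, ε/D = 7.49×10^-4, f = 0.02518, h_2 = f(L/D)V²/2g = 0.03888 m
Series → Q common, losses add: H = Σh = 2.319 m

H ≈ 2.32 m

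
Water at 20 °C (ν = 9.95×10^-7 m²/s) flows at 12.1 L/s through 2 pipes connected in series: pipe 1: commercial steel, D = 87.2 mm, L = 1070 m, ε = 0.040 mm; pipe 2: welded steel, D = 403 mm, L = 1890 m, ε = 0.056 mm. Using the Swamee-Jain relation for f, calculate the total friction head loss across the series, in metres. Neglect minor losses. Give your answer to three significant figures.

Pipe 1: V = 2.026 m/s, Re = 1.78×10^5, ε/D = 4.59×10^-4, f = 0.01893, h_1 = f(L/D)V²/2g = 48.60 m
Pipe 2: V = 0.09486 m/s, Re = 3.84×10^4, ε/D = 1.39×10^-4, f = 0.02253, h_2 = f(L/D)V²/2g = 0.04847 m
Series → Q common, losses add: H = Σh = 48.65 m

H ≈ 48.6 m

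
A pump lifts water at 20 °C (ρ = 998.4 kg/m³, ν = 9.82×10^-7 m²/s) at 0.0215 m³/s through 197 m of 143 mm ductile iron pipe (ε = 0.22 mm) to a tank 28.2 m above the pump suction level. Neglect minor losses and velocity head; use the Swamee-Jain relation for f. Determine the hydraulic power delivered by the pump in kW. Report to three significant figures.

V = 4Q/(πD²) = 1.339 m/s; Re = 1.95×10^5; ε/D = 0.00154; f = 0.02313
h_f = f(L/D)V²/2g = 2.910 m
Total head H = z + h_f = 28.2 + 2.910 = 31.11 m
P_hyd = ρgQH = 998.4·9.81·0.0215·31.11 = 6.551 kW

P_hyd ≈ 6.55 kW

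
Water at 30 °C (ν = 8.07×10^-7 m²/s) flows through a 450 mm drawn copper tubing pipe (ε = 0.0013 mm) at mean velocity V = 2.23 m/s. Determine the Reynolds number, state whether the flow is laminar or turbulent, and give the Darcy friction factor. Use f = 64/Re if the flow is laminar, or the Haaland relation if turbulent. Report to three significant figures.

Re ≈ 1.24×10^6; turbulent; f ≈ 0.0112

Re = VD/ν = 2.230·0.450/8.07×10^-7 = 1.24×10^6
Re > 4000 → turbulent; ε/D = 2.89×10^-6
Haaland: f = 0.01123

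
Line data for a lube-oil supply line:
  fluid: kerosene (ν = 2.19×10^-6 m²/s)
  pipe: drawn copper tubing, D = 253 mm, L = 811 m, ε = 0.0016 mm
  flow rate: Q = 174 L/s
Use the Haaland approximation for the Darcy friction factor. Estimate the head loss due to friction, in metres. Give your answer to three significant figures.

h_f ≈ 26.7 m

V = 4Q/(πD²) = 4·0.174/(π·0.253²) = 3.461 m/s
Re = VD/ν = 3.461·0.253/2.19×10^-6 = 4.00×10^5 → turbulent
ε/D = 0.0016/253 = 6.32×10^-6
Haaland: f = 0.01366
h_f = f(L/D)V²/(2g) = 0.01366·(811/0.253)·3.461²/(2·9.81) = 26.74 m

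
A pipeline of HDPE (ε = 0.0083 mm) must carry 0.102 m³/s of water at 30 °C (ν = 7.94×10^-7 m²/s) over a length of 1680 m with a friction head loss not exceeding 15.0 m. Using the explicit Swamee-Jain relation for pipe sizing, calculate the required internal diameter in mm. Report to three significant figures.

D ≈ 266 mm

Swamee-Jain (Type III): D = 0.66·[ε^1.25·(LQ²/(gh_f))^4.75 + ν·Q^9.4·(L/(gh_f))^5.2]^0.04
LQ²/(gh_f) = 0.1188; L/(gh_f) = 11.42
Term 1 = ε^1.25·(…)^4.75 = 1.79×10^-11; Term 2 = ν·Q^9.4·(…)^5.2 = 1.20×10^-10
D = 0.66·(1.79×10^-11 + 1.20×10^-10)^0.04 = 0.2662 m = 266 mm
Check: V = 1.83 m/s, Re = 6.15×10^5, f = 0.01316, h_f = 14.2 m ≈ 15.0 m ✓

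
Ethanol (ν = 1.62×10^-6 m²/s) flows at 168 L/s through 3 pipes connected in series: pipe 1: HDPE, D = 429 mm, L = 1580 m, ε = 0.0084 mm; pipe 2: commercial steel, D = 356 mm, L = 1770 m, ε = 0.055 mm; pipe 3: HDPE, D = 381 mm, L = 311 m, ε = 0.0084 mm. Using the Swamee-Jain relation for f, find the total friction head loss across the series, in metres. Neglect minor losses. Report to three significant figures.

H ≈ 16.2 m

Pipe 1: V = 1.162 m/s, Re = 3.08×10^5, ε/D = 1.96×10^-5, f = 0.01454, h_1 = f(L/D)V²/2g = 3.686 m
Pipe 2: V = 1.688 m/s, Re = 3.71×10^5, ε/D = 1.54×10^-4, f = 0.01554, h_2 = f(L/D)V²/2g = 11.22 m
Pipe 3: V = 1.474 m/s, Re = 3.47×10^5, ε/D = 2.20×10^-5, f = 0.01427, h_3 = f(L/D)V²/2g = 1.289 m
Series → Q common, losses add: H = Σh = 16.19 m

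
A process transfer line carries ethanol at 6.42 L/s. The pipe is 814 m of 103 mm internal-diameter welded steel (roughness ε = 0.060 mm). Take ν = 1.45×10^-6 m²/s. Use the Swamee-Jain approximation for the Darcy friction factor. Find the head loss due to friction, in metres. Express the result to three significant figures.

V = 4Q/(πD²) = 4·0.00642/(π·0.103²) = 0.7705 m/s
Re = VD/ν = 0.7705·0.103/1.45×10^-6 = 5.47×10^4 → turbulent
ε/D = 0.060/103 = 5.83×10^-4
Swamee-Jain: f = 0.02257
h_f = f(L/D)V²/(2g) = 0.02257·(814/0.103)·0.7705²/(2·9.81) = 5.397 m

h_f ≈ 5.40 m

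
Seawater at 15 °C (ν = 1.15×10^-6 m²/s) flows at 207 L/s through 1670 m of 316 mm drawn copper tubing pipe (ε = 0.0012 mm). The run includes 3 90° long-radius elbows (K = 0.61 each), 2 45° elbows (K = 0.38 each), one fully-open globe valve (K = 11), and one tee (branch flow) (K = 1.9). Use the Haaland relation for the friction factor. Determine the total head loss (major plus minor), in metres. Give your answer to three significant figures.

V = 4Q/(πD²) = 2.639 m/s; V²/2g = 0.3551 m
Re = 7.25×10^5, ε/D = 3.80×10^-6 → f = 0.01229 (Haaland)
Major: h_f = f(L/D)·V²/2g = 0.01229·5285·0.3551 = 23.06 m
Minor: ΣK = 15.5; h_m = ΣK·V²/2g = 5.500 m
Total H_L = 23.06 + 5.500 = 28.56 m

H_L ≈ 28.6 m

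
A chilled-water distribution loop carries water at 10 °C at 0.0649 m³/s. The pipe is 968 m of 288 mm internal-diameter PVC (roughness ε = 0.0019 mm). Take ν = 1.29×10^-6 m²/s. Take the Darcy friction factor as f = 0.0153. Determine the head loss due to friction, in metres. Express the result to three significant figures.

h_f ≈ 2.60 m

V = 4Q/(πD²) = 4·0.0649/(π·0.288²) = 0.9963 m/s
h_f = f(L/D)V²/(2g) = 0.01530·(968/0.288)·0.9963²/(2·9.81) = 2.601 m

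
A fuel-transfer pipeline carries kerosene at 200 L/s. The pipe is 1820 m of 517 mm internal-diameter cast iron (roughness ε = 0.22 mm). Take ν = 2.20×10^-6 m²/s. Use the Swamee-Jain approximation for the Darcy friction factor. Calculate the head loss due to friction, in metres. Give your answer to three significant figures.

V = 4Q/(πD²) = 4·0.200/(π·0.517²) = 0.9527 m/s
Re = VD/ν = 0.9527·0.517/2.20×10^-6 = 2.24×10^5 → turbulent
ε/D = 0.22/517 = 4.26×10^-4
Swamee-Jain: f = 0.01833
h_f = f(L/D)V²/(2g) = 0.01833·(1820/0.517)·0.9527²/(2·9.81) = 2.986 m

h_f ≈ 2.99 m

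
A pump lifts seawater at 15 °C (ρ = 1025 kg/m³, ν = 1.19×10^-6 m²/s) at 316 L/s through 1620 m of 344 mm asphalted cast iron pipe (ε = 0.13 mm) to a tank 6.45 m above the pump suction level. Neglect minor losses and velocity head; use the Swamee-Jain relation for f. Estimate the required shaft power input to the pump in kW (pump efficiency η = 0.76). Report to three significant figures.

V = 4Q/(πD²) = 3.400 m/s; Re = 9.83×10^5; ε/D = 3.78×10^-4; f = 0.01642
h_f = f(L/D)V²/2g = 45.56 m
Total head H = z + h_f = 6.45 + 45.56 = 52.01 m
P_hyd = ρgQH = 1025·9.81·0.316·52.01 = 165.3 kW
P_shaft = P_hyd/η = 165.3/0.76 = 217.5 kW

P_shaft ≈ 217 kW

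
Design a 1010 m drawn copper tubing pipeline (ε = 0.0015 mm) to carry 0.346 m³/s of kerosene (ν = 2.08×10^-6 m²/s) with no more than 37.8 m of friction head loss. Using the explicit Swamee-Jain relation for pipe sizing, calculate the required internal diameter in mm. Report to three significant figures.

D ≈ 323 mm

Swamee-Jain (Type III): D = 0.66·[ε^1.25·(LQ²/(gh_f))^4.75 + ν·Q^9.4·(L/(gh_f))^5.2]^0.04
LQ²/(gh_f) = 0.3261; L/(gh_f) = 2.724
Term 1 = ε^1.25·(…)^4.75 = 2.56×10^-10; Term 2 = ν·Q^9.4·(…)^5.2 = 1.77×10^-8
D = 0.66·(2.56×10^-10 + 1.77×10^-8)^0.04 = 0.3234 m = 323 mm
Check: V = 4.21 m/s, Re = 6.55×10^5, f = 0.01257, h_f = 35.5 m ≈ 37.8 m ✓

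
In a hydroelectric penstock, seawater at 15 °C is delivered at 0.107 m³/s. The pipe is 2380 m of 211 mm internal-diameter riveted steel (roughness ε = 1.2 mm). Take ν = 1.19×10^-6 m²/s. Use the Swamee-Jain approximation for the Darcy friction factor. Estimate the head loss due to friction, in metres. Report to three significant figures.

V = 4Q/(πD²) = 4·0.107/(π·0.211²) = 3.060 m/s
Re = VD/ν = 3.060·0.211/1.19×10^-6 = 5.43×10^5 → turbulent
ε/D = 1.2/211 = 0.00569
Swamee-Jain: f = 0.03184
h_f = f(L/D)V²/(2g) = 0.03184·(2380/0.211)·3.060²/(2·9.81) = 171.4 m

h_f ≈ 171 m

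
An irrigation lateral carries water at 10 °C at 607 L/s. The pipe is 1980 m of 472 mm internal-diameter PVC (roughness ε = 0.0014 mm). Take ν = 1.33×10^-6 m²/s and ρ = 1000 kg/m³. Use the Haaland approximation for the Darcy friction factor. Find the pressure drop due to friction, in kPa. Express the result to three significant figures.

Δp ≈ 284 kPa

V = 4Q/(πD²) = 4·0.607/(π·0.472²) = 3.469 m/s
Re = VD/ν = 3.469·0.472/1.33×10^-6 = 1.23×10^6 → turbulent
ε/D = 0.0014/472 = 2.97×10^-6
Haaland: f = 0.01125
h_f = f(L/D)V²/(2g) = 0.01125·(1980/0.472)·3.469²/(2·9.81) = 28.94 m
Δp = ρg·h_f = 1000·9.81·28.94 = 283.9 kPa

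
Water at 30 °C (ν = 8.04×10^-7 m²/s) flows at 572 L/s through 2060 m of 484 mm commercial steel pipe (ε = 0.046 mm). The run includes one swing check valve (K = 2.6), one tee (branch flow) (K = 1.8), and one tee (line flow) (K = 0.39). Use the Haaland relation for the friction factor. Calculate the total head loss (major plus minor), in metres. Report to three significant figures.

H_L ≈ 29.0 m

V = 4Q/(πD²) = 3.109 m/s; V²/2g = 0.4926 m
Re = 1.87×10^6, ε/D = 9.50×10^-5 → f = 0.01269 (Haaland)
Major: h_f = f(L/D)·V²/2g = 0.01269·4256·0.4926 = 26.61 m
Minor: ΣK = 4.79; h_m = ΣK·V²/2g = 2.360 m
Total H_L = 26.61 + 2.360 = 28.97 m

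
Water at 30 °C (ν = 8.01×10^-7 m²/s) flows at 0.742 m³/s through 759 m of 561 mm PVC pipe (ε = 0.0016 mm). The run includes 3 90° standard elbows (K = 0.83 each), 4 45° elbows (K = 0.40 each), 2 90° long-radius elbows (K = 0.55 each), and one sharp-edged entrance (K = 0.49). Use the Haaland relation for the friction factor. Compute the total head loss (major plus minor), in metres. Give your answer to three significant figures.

V = 4Q/(πD²) = 3.002 m/s; V²/2g = 0.4593 m
Re = 2.10×10^6, ε/D = 2.85×10^-6 → f = 0.01034 (Haaland)
Major: h_f = f(L/D)·V²/2g = 0.01034·1353·0.4593 = 6.427 m
Minor: ΣK = 5.68; h_m = ΣK·V²/2g = 2.609 m
Total H_L = 6.427 + 2.609 = 9.036 m

H_L ≈ 9.04 m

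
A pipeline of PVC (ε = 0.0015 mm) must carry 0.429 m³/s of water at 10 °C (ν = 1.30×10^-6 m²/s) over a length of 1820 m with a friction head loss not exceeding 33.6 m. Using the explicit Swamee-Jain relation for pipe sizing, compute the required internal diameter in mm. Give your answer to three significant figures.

Swamee-Jain (Type III): D = 0.66·[ε^1.25·(LQ²/(gh_f))^4.75 + ν·Q^9.4·(L/(gh_f))^5.2]^0.04
LQ²/(gh_f) = 1.016; L/(gh_f) = 5.522
Term 1 = ε^1.25·(…)^4.75 = 5.67×10^-8; Term 2 = ν·Q^9.4·(…)^5.2 = 3.29×10^-6
D = 0.66·(5.67×10^-8 + 3.29×10^-6)^0.04 = 0.3986 m = 399 mm
Check: V = 3.44 m/s, Re = 1.05×10^6, f = 0.01160, h_f = 31.9 m ≈ 33.6 m ✓

D ≈ 399 mm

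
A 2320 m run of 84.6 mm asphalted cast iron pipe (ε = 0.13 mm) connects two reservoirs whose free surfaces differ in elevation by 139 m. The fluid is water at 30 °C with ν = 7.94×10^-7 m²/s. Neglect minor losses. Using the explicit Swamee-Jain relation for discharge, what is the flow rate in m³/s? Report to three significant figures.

Swamee-Jain (Type II): Q = -0.965·√(gD⁵h_f/L)·ln[ε/(3.7D) + √(3.17ν²L/(gD³h_f))]
√(gD⁵h_f/L) = √(9.81·0.0846⁵·139/2320) = 0.001596
ε/(3.7D) = 4.15×10^-4; √(3.17ν²L/(gD³h_f)) = 7.49×10^-5
Q = -0.965·0.001596·ln(4.902×10^-4) = 0.01174 m³/s
Check: V = 2.09 m/s, Re = 2.22×10^5, f = 0.02299, h_f = 140 m ≈ 139 m ✓

Q ≈ 0.0117 m³/s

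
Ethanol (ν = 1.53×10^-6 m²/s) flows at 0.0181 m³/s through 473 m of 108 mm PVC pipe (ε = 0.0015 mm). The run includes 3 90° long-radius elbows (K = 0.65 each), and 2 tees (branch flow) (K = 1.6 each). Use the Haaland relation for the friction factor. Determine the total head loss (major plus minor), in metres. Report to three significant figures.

H_L ≈ 15.6 m

V = 4Q/(πD²) = 1.976 m/s; V²/2g = 0.1990 m
Re = 1.39×10^5, ε/D = 1.39×10^-5 → f = 0.01671 (Haaland)
Major: h_f = f(L/D)·V²/2g = 0.01671·4380·0.1990 = 14.56 m
Minor: ΣK = 5.15; h_m = ΣK·V²/2g = 1.025 m
Total H_L = 14.56 + 1.025 = 15.59 m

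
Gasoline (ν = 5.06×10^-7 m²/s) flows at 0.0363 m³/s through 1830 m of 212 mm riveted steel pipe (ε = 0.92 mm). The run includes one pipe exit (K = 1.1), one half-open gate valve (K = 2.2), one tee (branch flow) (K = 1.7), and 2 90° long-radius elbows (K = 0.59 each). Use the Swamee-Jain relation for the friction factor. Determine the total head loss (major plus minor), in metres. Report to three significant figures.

V = 4Q/(πD²) = 1.028 m/s; V²/2g = 0.05390 m
Re = 4.31×10^5, ε/D = 0.00434 → f = 0.02946 (Swamee-Jain)
Major: h_f = f(L/D)·V²/2g = 0.02946·8632·0.05390 = 13.71 m
Minor: ΣK = 6.18; h_m = ΣK·V²/2g = 0.3331 m
Total H_L = 13.71 + 0.3331 = 14.04 m

H_L ≈ 14.0 m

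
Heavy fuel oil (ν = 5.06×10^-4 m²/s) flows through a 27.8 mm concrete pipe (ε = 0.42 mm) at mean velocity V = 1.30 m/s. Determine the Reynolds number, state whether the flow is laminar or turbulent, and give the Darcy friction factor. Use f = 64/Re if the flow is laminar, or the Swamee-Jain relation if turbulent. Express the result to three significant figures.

Re = VD/ν = 1.300·0.0278/5.06×10^-4 = 71.4
Re < 2300 → laminar → f = 64/Re = 0.8961

Re ≈ 71.4; laminar; f = 64/Re ≈ 0.896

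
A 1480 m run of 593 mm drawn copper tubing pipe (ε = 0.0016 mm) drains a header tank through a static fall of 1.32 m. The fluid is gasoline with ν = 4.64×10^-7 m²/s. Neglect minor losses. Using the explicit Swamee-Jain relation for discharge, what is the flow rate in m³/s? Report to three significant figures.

Q ≈ 0.264 m³/s

Swamee-Jain (Type II): Q = -0.965·√(gD⁵h_f/L)·ln[ε/(3.7D) + √(3.17ν²L/(gD³h_f))]
√(gD⁵h_f/L) = √(9.81·0.593⁵·1.32/1480) = 0.02533
ε/(3.7D) = 7.29×10^-7; √(3.17ν²L/(gD³h_f)) = 1.93×10^-5
Q = -0.965·0.02533·ln(2.007×10^-5) = 0.2644 m³/s
Check: V = 0.957 m/s, Re = 1.22×10^6, f = 0.01130, h_f = 1.32 m ≈ 1.32 m ✓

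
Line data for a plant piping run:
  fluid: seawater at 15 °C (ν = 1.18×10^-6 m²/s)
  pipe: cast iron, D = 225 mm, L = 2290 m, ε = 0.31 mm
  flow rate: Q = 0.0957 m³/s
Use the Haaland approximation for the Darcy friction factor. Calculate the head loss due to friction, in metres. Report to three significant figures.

V = 4Q/(πD²) = 4·0.0957/(π·0.225²) = 2.407 m/s
Re = VD/ν = 2.407·0.225/1.18×10^-6 = 4.59×10^5 → turbulent
ε/D = 0.31/225 = 0.00138
Haaland: f = 0.02176
h_f = f(L/D)V²/(2g) = 0.02176·(2290/0.225)·2.407²/(2·9.81) = 65.39 m

h_f ≈ 65.4 m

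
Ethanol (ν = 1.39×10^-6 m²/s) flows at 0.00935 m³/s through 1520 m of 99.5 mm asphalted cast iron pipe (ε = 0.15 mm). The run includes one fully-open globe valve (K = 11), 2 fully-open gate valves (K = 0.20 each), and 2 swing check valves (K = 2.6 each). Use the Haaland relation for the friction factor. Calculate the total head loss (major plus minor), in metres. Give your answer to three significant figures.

H_L ≈ 28.1 m

V = 4Q/(πD²) = 1.202 m/s; V²/2g = 0.07370 m
Re = 8.61×10^4, ε/D = 0.00151 → f = 0.02385 (Haaland)
Major: h_f = f(L/D)·V²/2g = 0.02385·15276·0.07370 = 26.85 m
Minor: ΣK = 16.6; h_m = ΣK·V²/2g = 1.223 m
Total H_L = 26.85 + 1.223 = 28.08 m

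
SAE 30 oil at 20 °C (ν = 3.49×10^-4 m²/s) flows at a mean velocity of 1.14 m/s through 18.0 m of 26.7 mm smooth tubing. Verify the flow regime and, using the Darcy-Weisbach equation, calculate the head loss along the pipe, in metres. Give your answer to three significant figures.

Re = VD/ν = 1.14·0.02670/3.49×10^-4 = 87.2 → laminar (Re < 2300)
f = 64/Re = 0.7338
h_f = f(L/D)V²/(2g) = 0.7338·(18.0/0.02670)·1.14²/(2·9.81) = 32.77 m

h_f ≈ 32.8 m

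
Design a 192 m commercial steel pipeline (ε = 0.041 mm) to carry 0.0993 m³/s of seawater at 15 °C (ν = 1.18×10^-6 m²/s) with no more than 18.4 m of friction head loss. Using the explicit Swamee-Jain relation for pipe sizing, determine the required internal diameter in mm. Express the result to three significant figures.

Swamee-Jain (Type III): D = 0.66·[ε^1.25·(LQ²/(gh_f))^4.75 + ν·Q^9.4·(L/(gh_f))^5.2]^0.04
LQ²/(gh_f) = 0.01049; L/(gh_f) = 1.064
Term 1 = ε^1.25·(…)^4.75 = 1.30×10^-15; Term 2 = ν·Q^9.4·(…)^5.2 = 6.06×10^-16
D = 0.66·(1.30×10^-15 + 6.06×10^-16)^0.04 = 0.1701 m = 170 mm
Check: V = 4.37 m/s, Re = 6.30×10^5, f = 0.01562, h_f = 17.1 m ≈ 18.4 m ✓

D ≈ 170 mm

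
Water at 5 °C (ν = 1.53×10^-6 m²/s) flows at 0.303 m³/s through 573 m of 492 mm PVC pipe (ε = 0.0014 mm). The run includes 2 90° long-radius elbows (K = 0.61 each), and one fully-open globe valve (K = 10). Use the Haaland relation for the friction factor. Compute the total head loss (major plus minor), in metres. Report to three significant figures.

H_L ≈ 3.42 m

V = 4Q/(πD²) = 1.594 m/s; V²/2g = 0.1295 m
Re = 5.13×10^5, ε/D = 2.85×10^-6 → f = 0.01304 (Haaland)
Major: h_f = f(L/D)·V²/2g = 0.01304·1165·0.1295 = 1.966 m
Minor: ΣK = 11.2; h_m = ΣK·V²/2g = 1.453 m
Total H_L = 1.966 + 1.453 = 3.418 m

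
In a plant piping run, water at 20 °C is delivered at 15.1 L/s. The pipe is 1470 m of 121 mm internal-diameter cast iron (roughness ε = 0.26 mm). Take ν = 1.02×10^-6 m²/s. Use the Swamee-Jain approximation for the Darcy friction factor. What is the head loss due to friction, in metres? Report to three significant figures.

h_f ≈ 26.8 m

V = 4Q/(πD²) = 4·0.0151/(π·0.121²) = 1.313 m/s
Re = VD/ν = 1.313·0.121/1.02×10^-6 = 1.56×10^5 → turbulent
ε/D = 0.26/121 = 0.00215
Swamee-Jain: f = 0.02514
h_f = f(L/D)V²/(2g) = 0.02514·(1470/0.121)·1.313²/(2·9.81) = 26.85 m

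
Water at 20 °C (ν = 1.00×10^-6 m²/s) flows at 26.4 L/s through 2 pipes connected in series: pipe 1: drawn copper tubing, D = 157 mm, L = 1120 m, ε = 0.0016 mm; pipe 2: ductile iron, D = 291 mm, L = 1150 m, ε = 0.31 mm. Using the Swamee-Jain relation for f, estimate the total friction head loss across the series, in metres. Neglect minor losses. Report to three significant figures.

Pipe 1: V = 1.364 m/s, Re = 2.14×10^5, ε/D = 1.02×10^-5, f = 0.01543, h_1 = f(L/D)V²/2g = 10.43 m
Pipe 2: V = 0.3969 m/s, Re = 1.16×10^5, ε/D = 0.00107, f = 0.02229, h_2 = f(L/D)V²/2g = 0.7073 m
Series → Q common, losses add: H = Σh = 11.14 m

H ≈ 11.1 m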